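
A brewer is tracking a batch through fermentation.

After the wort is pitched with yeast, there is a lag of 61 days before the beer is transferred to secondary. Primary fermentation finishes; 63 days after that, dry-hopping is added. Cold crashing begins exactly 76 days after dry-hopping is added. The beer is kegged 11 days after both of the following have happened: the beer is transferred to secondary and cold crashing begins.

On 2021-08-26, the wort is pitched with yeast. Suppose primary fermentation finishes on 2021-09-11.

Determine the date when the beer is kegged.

The wort is pitched with yeast: Aug 26, 2021.
The beer is transferred to secondary: Aug 26, 2021 + 61 days = Oct 26, 2021.
Primary fermentation finishes: Sep 11, 2021.
Dry-hopping is added: Sep 11, 2021 + 63 days = Nov 13, 2021.
Cold crashing begins: Nov 13, 2021 + 76 days = Jan 28, 2022.
Both prerequisites met — the beer is transferred to secondary (Oct 26, 2021), cold crashing begins (Jan 28, 2022); the later is Jan 28, 2022.
The beer is kegged: Jan 28, 2022 + 11 days = Feb 8, 2022.

2022-02-08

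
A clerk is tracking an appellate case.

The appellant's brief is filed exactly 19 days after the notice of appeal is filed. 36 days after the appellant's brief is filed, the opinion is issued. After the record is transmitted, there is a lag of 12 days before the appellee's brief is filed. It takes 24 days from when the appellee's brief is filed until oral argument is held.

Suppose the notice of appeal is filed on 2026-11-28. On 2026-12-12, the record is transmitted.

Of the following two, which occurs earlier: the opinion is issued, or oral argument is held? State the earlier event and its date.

Oral argument is held — 2027-01-17

The notice of appeal is filed: Nov 28, 2026.
The appellant's brief is filed: Nov 28, 2026 + 19 days = Dec 17, 2026.
The opinion is issued: Dec 17, 2026 + 36 days = Jan 22, 2027.
The record is transmitted: Dec 12, 2026.
The appellee's brief is filed: Dec 12, 2026 + 12 days = Dec 24, 2026.
Oral argument is held: Dec 24, 2026 + 24 days = Jan 17, 2027.
Comparing: the opinion is issued on Jan 22, 2027 vs oral argument is held on Jan 17, 2027. Earlier: oral argument is held.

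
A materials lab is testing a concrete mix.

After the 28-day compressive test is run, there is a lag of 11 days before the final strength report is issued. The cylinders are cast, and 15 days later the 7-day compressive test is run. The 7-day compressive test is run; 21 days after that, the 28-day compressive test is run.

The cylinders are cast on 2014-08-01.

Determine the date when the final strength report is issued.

The cylinders are cast: Aug 1, 2014.
The 7-day compressive test is run: Aug 1, 2014 + 15 days = Aug 16, 2014.
The 28-day compressive test is run: Aug 16, 2014 + 21 days = Sep 6, 2014.
The final strength report is issued: Sep 6, 2014 + 11 days = Sep 17, 2014.

2014-09-17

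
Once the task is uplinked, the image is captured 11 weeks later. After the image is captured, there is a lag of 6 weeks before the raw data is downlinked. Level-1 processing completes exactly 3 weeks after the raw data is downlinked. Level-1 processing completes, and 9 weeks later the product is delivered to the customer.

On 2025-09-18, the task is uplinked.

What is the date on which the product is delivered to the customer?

The task is uplinked: Sep 18, 2025.
The image is captured: Sep 18, 2025 + 11 weeks = Dec 4, 2025.
The raw data is downlinked: Dec 4, 2025 + 6 weeks = Jan 15, 2026.
Level-1 processing completes: Jan 15, 2026 + 3 weeks = Feb 5, 2026.
The product is delivered to the customer: Feb 5, 2026 + 9 weeks = Apr 9, 2026.

2026-04-09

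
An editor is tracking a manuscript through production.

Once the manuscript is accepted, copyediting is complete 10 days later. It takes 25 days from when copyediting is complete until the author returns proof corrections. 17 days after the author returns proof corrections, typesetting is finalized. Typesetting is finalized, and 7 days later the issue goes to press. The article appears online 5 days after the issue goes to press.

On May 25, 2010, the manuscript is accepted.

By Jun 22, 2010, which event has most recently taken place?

The manuscript is accepted: May 25, 2010.
Copyediting is complete: May 25, 2010 + 10 days = Jun 4, 2010.
The author returns proof corrections: Jun 4, 2010 + 25 days = Jun 29, 2010.
Typesetting is finalized: Jun 29, 2010 + 17 days = Jul 16, 2010.
The issue goes to press: Jul 16, 2010 + 7 days = Jul 23, 2010.
The article appears online: Jul 23, 2010 + 5 days = Jul 28, 2010.
Jun 22, 2010 falls between when copyediting is complete (Jun 4, 2010) and when the author returns proof corrections (Jun 29, 2010).

Copyediting is complete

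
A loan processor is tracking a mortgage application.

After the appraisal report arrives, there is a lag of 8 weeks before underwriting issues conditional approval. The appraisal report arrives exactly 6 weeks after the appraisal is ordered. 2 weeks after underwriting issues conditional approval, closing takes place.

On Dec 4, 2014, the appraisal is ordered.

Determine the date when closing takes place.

The appraisal is ordered: Dec 4, 2014.
The appraisal report arrives: Dec 4, 2014 + 6 weeks = Jan 15, 2015.
Underwriting issues conditional approval: Jan 15, 2015 + 8 weeks = Mar 12, 2015.
Closing takes place: Mar 12, 2015 + 2 weeks = Mar 26, 2015.

Mar 26, 2015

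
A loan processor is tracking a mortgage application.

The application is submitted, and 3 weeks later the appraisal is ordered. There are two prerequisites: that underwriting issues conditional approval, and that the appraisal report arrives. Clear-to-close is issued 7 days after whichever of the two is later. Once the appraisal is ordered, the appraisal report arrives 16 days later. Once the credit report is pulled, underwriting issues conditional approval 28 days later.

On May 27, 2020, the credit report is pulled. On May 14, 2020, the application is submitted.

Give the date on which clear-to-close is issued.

July 1, 2020

The credit report is pulled: May 27, 2020.
Underwriting issues conditional approval: May 27, 2020 + 28 days = Jun 24, 2020.
The application is submitted: May 14, 2020.
The appraisal is ordered: May 14, 2020 + 3 weeks = Jun 4, 2020.
The appraisal report arrives: Jun 4, 2020 + 16 days = Jun 20, 2020.
Both prerequisites met — underwriting issues conditional approval (Jun 24, 2020), the appraisal report arrives (Jun 20, 2020); the later is Jun 24, 2020.
Clear-to-close is issued: Jun 24, 2020 + 7 days = Jul 1, 2020.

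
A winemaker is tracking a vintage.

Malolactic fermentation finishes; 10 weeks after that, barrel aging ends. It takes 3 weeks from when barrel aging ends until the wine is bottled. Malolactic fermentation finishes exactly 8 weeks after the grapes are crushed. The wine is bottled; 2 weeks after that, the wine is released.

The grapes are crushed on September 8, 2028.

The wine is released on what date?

February 16, 2029

The grapes are crushed: Sep 8, 2028.
Malolactic fermentation finishes: Sep 8, 2028 + 8 weeks = Nov 3, 2028.
Barrel aging ends: Nov 3, 2028 + 10 weeks = Jan 12, 2029.
The wine is bottled: Jan 12, 2029 + 3 weeks = Feb 2, 2029.
The wine is released: Feb 2, 2029 + 2 weeks = Feb 16, 2029.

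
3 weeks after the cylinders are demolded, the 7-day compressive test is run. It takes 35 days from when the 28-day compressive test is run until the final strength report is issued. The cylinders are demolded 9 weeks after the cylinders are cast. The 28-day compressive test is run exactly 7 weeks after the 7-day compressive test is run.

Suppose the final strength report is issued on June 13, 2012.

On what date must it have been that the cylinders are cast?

December 28, 2011

The final strength report is issued: Jun 13, 2012.
The 28-day compressive test is run: Jun 13, 2012 − 35 days = May 9, 2012.
The 7-day compressive test is run: May 9, 2012 − 7 weeks = Mar 21, 2012.
The cylinders are demolded: Mar 21, 2012 − 3 weeks = Feb 29, 2012.
The cylinders are cast: Feb 29, 2012 − 9 weeks = Dec 28, 2011.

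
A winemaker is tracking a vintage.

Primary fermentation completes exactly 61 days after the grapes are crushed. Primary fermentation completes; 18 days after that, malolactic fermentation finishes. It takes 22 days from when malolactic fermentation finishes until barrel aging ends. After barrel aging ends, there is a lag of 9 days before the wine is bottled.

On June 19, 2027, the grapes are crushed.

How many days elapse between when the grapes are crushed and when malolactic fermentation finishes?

79 days

Causal path: the grapes are crushed → primary fermentation completes → malolactic fermentation finishes.
Total delay along the path: 61 + 18 = 79 days.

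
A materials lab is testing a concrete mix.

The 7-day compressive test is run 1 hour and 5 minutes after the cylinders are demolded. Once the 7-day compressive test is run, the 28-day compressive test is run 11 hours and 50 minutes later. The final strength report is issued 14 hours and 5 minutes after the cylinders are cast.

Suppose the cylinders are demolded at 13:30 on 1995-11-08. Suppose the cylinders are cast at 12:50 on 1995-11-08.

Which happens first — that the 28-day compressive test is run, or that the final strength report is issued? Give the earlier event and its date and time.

The 28-day compressive test is run — 02:25 on 1995-11-09

The cylinders are demolded: 13:30 Nov 8, 1995.
The 7-day compressive test is run: 13:30 Nov 8, 1995 + 1h05m = 14:35 Nov 8, 1995.
The 28-day compressive test is run: 14:35 Nov 8, 1995 + 11h50m = 02:25 Nov 9, 1995.
The cylinders are cast: 12:50 Nov 8, 1995.
The final strength report is issued: 12:50 Nov 8, 1995 + 14h05m = 02:55 Nov 9, 1995.
Comparing: the 28-day compressive test is run at 02:25 Nov 9, 1995 vs the final strength report is issued at 02:55 Nov 9, 1995. Earlier: the 28-day compressive test is run.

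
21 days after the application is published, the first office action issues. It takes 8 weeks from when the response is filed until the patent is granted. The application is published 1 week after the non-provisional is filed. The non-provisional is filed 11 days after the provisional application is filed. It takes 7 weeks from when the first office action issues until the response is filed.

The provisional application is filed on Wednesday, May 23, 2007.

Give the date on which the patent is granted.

Sunday, October 14, 2007

The provisional application is filed: May 23, 2007.
The non-provisional is filed: May 23, 2007 + 11 days = Jun 3, 2007.
The application is published: Jun 3, 2007 + 1 week = Jun 10, 2007.
The first office action issues: Jun 10, 2007 + 21 days = Jul 1, 2007.
The response is filed: Jul 1, 2007 + 7 weeks = Aug 19, 2007.
The patent is granted: Aug 19, 2007 + 8 weeks = Oct 14, 2007.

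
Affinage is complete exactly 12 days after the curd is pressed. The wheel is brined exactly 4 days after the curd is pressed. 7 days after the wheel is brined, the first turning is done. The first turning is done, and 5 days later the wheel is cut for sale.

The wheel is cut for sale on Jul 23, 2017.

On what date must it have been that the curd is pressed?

The wheel is cut for sale: Jul 23, 2017.
The first turning is done: Jul 23, 2017 − 5 days = Jul 18, 2017.
The wheel is brined: Jul 18, 2017 − 7 days = Jul 11, 2017.
The curd is pressed: Jul 11, 2017 − 4 days = Jul 7, 2017.

Jul 7, 2017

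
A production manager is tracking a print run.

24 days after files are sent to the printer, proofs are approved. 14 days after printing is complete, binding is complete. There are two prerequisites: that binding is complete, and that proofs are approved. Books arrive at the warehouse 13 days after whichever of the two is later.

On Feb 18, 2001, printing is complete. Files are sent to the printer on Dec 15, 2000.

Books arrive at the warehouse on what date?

Mar 17, 2001

Printing is complete: Feb 18, 2001.
Binding is complete: Feb 18, 2001 + 14 days = Mar 4, 2001.
Files are sent to the printer: Dec 15, 2000.
Proofs are approved: Dec 15, 2000 + 24 days = Jan 8, 2001.
Both prerequisites met — binding is complete (Mar 4, 2001), proofs are approved (Jan 8, 2001); the later is Mar 4, 2001.
Books arrive at the warehouse: Mar 4, 2001 + 13 days = Mar 17, 2001.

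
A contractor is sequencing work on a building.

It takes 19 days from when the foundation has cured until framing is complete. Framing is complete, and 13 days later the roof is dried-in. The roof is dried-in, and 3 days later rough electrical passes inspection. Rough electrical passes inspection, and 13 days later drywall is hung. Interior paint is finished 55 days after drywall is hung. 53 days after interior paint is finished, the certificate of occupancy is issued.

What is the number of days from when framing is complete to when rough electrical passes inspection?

Causal path: framing is complete → the roof is dried-in → rough electrical passes inspection.
Total delay along the path: 13 + 3 = 16 days.

16 days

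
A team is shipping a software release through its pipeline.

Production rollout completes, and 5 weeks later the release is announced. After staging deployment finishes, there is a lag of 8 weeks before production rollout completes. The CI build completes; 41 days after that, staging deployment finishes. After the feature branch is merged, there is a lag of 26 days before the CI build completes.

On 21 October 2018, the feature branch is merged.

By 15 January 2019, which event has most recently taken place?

The feature branch is merged: Oct 21, 2018.
The CI build completes: Oct 21, 2018 + 26 days = Nov 16, 2018.
Staging deployment finishes: Nov 16, 2018 + 41 days = Dec 27, 2018.
Production rollout completes: Dec 27, 2018 + 8 weeks = Feb 21, 2019.
The release is announced: Feb 21, 2019 + 5 weeks = Mar 28, 2019.
Jan 15, 2019 falls between when staging deployment finishes (Dec 27, 2018) and when production rollout completes (Feb 21, 2019).

Staging deployment finishes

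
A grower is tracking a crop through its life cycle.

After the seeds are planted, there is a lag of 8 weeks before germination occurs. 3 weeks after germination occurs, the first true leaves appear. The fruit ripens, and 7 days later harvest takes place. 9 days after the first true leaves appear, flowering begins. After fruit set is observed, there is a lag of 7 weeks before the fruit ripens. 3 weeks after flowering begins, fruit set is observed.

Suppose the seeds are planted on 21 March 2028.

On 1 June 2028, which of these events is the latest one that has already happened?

Germination occurs

The seeds are planted: Mar 21, 2028.
Germination occurs: Mar 21, 2028 + 8 weeks = May 16, 2028.
The first true leaves appear: May 16, 2028 + 3 weeks = Jun 6, 2028.
Flowering begins: Jun 6, 2028 + 9 days = Jun 15, 2028.
Fruit set is observed: Jun 15, 2028 + 3 weeks = Jul 6, 2028.
The fruit ripens: Jul 6, 2028 + 7 weeks = Aug 24, 2028.
Harvest takes place: Aug 24, 2028 + 7 days = Aug 31, 2028.
Jun 1, 2028 falls between when germination occurs (May 16, 2028) and when the first true leaves appear (Jun 6, 2028).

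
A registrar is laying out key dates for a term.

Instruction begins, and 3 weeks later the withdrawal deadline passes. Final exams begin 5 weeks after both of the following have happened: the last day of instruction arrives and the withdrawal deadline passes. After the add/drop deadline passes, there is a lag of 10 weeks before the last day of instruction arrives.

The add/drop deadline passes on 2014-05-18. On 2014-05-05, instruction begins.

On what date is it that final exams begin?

The add/drop deadline passes: May 18, 2014.
The last day of instruction arrives: May 18, 2014 + 10 weeks = Jul 27, 2014.
Instruction begins: May 5, 2014.
The withdrawal deadline passes: May 5, 2014 + 3 weeks = May 26, 2014.
Both prerequisites met — the last day of instruction arrives (Jul 27, 2014), the withdrawal deadline passes (May 26, 2014); the later is Jul 27, 2014.
Final exams begin: Jul 27, 2014 + 5 weeks = Aug 31, 2014.

2014-08-31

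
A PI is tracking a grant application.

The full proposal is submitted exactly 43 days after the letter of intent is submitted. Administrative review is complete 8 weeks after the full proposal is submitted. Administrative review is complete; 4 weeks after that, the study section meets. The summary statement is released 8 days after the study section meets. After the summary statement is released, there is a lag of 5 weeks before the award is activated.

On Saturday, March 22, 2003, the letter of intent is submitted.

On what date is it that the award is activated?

The letter of intent is submitted: Mar 22, 2003.
The full proposal is submitted: Mar 22, 2003 + 43 days = May 4, 2003.
Administrative review is complete: May 4, 2003 + 8 weeks = Jun 29, 2003.
The study section meets: Jun 29, 2003 + 4 weeks = Jul 27, 2003.
The summary statement is released: Jul 27, 2003 + 8 days = Aug 4, 2003.
The award is activated: Aug 4, 2003 + 5 weeks = Sep 8, 2003.

Monday, September 8, 2003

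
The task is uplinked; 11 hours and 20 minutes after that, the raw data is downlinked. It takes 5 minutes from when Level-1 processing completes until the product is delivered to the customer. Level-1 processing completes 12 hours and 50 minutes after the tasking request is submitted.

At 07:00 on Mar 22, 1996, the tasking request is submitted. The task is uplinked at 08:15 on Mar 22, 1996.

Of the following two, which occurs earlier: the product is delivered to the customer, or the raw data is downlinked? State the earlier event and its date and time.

The tasking request is submitted: 07:00 Mar 22, 1996.
Level-1 processing completes: 07:00 Mar 22, 1996 + 12h50m = 19:50 Mar 22, 1996.
The product is delivered to the customer: 19:50 Mar 22, 1996 + 5m = 19:55 Mar 22, 1996.
The task is uplinked: 08:15 Mar 22, 1996.
The raw data is downlinked: 08:15 Mar 22, 1996 + 11h20m = 19:35 Mar 22, 1996.
Comparing: the product is delivered to the customer at 19:55 Mar 22, 1996 vs the raw data is downlinked at 19:35 Mar 22, 1996. Earlier: the raw data is downlinked.

The raw data is downlinked — 19:35 on Mar 22, 1996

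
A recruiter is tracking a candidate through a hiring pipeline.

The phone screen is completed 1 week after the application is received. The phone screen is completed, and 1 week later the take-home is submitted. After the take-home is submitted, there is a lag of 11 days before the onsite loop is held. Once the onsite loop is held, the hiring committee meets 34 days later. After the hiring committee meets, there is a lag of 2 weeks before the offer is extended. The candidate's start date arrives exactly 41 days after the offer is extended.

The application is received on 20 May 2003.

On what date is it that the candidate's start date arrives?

11 September 2003

The application is received: May 20, 2003.
The phone screen is completed: May 20, 2003 + 1 week = May 27, 2003.
The take-home is submitted: May 27, 2003 + 1 week = Jun 3, 2003.
The onsite loop is held: Jun 3, 2003 + 11 days = Jun 14, 2003.
The hiring committee meets: Jun 14, 2003 + 34 days = Jul 18, 2003.
The offer is extended: Jul 18, 2003 + 2 weeks = Aug 1, 2003.
The candidate's start date arrives: Aug 1, 2003 + 41 days = Sep 11, 2003.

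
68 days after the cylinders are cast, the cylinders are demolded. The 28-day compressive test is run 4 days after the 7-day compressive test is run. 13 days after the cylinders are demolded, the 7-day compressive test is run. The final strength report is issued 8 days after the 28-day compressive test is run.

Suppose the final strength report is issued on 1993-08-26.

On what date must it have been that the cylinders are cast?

1993-05-25

The final strength report is issued: Aug 26, 1993.
The 28-day compressive test is run: Aug 26, 1993 − 8 days = Aug 18, 1993.
The 7-day compressive test is run: Aug 18, 1993 − 4 days = Aug 14, 1993.
The cylinders are demolded: Aug 14, 1993 − 13 days = Aug 1, 1993.
The cylinders are cast: Aug 1, 1993 − 68 days = May 25, 1993.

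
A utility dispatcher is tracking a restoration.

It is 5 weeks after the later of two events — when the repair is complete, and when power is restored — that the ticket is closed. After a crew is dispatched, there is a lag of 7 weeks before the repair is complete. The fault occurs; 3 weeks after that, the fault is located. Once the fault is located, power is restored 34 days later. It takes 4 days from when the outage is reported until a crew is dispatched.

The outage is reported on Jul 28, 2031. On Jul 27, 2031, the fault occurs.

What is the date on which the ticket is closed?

The outage is reported: Jul 28, 2031.
A crew is dispatched: Jul 28, 2031 + 4 days = Aug 1, 2031.
The repair is complete: Aug 1, 2031 + 7 weeks = Sep 19, 2031.
The fault occurs: Jul 27, 2031.
The fault is located: Jul 27, 2031 + 3 weeks = Aug 17, 2031.
Power is restored: Aug 17, 2031 + 34 days = Sep 20, 2031.
Both prerequisites met — the repair is complete (Sep 19, 2031), power is restored (Sep 20, 2031); the later is Sep 20, 2031.
The ticket is closed: Sep 20, 2031 + 5 weeks = Oct 25, 2031.

Oct 25, 2031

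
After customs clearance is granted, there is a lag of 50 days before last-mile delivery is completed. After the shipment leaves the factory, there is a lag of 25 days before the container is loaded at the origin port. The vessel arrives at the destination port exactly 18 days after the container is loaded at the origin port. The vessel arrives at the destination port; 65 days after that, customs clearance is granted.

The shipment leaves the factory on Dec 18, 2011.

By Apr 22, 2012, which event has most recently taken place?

The shipment leaves the factory: Dec 18, 2011.
The container is loaded at the origin port: Dec 18, 2011 + 25 days = Jan 12, 2012.
The vessel arrives at the destination port: Jan 12, 2012 + 18 days = Jan 30, 2012.
Customs clearance is granted: Jan 30, 2012 + 65 days = Apr 4, 2012.
Last-mile delivery is completed: Apr 4, 2012 + 50 days = May 24, 2012.
Apr 22, 2012 falls between when customs clearance is granted (Apr 4, 2012) and when last-mile delivery is completed (May 24, 2012).

Customs clearance is granted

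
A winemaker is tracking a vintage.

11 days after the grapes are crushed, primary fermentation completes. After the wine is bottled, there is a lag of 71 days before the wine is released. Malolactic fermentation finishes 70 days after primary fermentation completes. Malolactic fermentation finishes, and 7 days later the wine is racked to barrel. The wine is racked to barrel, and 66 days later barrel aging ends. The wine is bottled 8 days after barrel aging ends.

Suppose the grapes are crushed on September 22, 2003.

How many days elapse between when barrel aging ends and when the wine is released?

Causal path: barrel aging ends → the wine is bottled → the wine is released.
Total delay along the path: 8 + 71 = 79 days.

79 days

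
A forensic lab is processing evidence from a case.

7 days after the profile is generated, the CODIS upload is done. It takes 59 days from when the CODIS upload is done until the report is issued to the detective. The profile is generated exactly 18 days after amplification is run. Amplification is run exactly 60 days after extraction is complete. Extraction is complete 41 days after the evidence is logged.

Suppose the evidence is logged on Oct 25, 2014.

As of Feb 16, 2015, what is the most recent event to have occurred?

The evidence is logged: Oct 25, 2014.
Extraction is complete: Oct 25, 2014 + 41 days = Dec 5, 2014.
Amplification is run: Dec 5, 2014 + 60 days = Feb 3, 2015.
The profile is generated: Feb 3, 2015 + 18 days = Feb 21, 2015.
The CODIS upload is done: Feb 21, 2015 + 7 days = Feb 28, 2015.
The report is issued to the detective: Feb 28, 2015 + 59 days = Apr 28, 2015.
Feb 16, 2015 falls between when amplification is run (Feb 3, 2015) and when the profile is generated (Feb 21, 2015).

Amplification is run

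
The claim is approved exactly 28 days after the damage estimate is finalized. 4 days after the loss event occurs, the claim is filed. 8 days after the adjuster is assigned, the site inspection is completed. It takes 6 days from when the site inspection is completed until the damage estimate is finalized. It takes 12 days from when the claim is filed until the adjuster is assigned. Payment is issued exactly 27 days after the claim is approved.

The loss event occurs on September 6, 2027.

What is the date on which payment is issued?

November 30, 2027

The loss event occurs: Sep 6, 2027.
The claim is filed: Sep 6, 2027 + 4 days = Sep 10, 2027.
The adjuster is assigned: Sep 10, 2027 + 12 days = Sep 22, 2027.
The site inspection is completed: Sep 22, 2027 + 8 days = Sep 30, 2027.
The damage estimate is finalized: Sep 30, 2027 + 6 days = Oct 6, 2027.
The claim is approved: Oct 6, 2027 + 28 days = Nov 3, 2027.
Payment is issued: Nov 3, 2027 + 27 days = Nov 30, 2027.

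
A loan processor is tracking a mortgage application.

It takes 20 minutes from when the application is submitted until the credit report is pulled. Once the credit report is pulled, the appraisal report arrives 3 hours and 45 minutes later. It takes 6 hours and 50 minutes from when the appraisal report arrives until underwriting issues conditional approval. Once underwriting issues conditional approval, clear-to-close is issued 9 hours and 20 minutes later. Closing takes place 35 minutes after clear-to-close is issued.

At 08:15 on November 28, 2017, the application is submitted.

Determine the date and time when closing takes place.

05:05 on November 29, 2017

The application is submitted: 08:15 Nov 28, 2017.
The credit report is pulled: 08:15 Nov 28, 2017 + 20m = 08:35 Nov 28, 2017.
The appraisal report arrives: 08:35 Nov 28, 2017 + 3h45m = 12:20 Nov 28, 2017.
Underwriting issues conditional approval: 12:20 Nov 28, 2017 + 6h50m = 19:10 Nov 28, 2017.
Clear-to-close is issued: 19:10 Nov 28, 2017 + 9h20m = 04:30 Nov 29, 2017.
Closing takes place: 04:30 Nov 29, 2017 + 35m = 05:05 Nov 29, 2017.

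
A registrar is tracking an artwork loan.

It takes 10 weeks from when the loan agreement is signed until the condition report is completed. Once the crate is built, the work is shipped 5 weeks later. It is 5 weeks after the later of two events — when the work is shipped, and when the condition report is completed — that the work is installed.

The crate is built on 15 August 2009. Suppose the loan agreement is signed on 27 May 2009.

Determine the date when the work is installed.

24 October 2009

The crate is built: Aug 15, 2009.
The work is shipped: Aug 15, 2009 + 5 weeks = Sep 19, 2009.
The loan agreement is signed: May 27, 2009.
The condition report is completed: May 27, 2009 + 10 weeks = Aug 5, 2009.
Both prerequisites met — the work is shipped (Sep 19, 2009), the condition report is completed (Aug 5, 2009); the later is Sep 19, 2009.
The work is installed: Sep 19, 2009 + 5 weeks = Oct 24, 2009.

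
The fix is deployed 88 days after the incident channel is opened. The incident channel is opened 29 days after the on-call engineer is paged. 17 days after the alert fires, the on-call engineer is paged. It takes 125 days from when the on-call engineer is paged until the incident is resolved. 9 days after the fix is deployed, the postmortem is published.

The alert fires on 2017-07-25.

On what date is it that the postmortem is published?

The alert fires: Jul 25, 2017.
The on-call engineer is paged: Jul 25, 2017 + 17 days = Aug 11, 2017.
The incident channel is opened: Aug 11, 2017 + 29 days = Sep 9, 2017.
The fix is deployed: Sep 9, 2017 + 88 days = Dec 6, 2017.
The postmortem is published: Dec 6, 2017 + 9 days = Dec 15, 2017.

2017-12-15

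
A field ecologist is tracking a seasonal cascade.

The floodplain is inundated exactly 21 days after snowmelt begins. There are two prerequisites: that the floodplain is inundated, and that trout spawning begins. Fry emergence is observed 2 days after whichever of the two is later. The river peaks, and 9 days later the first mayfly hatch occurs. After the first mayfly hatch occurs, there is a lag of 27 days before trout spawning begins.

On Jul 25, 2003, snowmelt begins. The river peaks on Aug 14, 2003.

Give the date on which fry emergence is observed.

Sep 21, 2003

Snowmelt begins: Jul 25, 2003.
The floodplain is inundated: Jul 25, 2003 + 21 days = Aug 15, 2003.
The river peaks: Aug 14, 2003.
The first mayfly hatch occurs: Aug 14, 2003 + 9 days = Aug 23, 2003.
Trout spawning begins: Aug 23, 2003 + 27 days = Sep 19, 2003.
Both prerequisites met — the floodplain is inundated (Aug 15, 2003), trout spawning begins (Sep 19, 2003); the later is Sep 19, 2003.
Fry emergence is observed: Sep 19, 2003 + 2 days = Sep 21, 2003.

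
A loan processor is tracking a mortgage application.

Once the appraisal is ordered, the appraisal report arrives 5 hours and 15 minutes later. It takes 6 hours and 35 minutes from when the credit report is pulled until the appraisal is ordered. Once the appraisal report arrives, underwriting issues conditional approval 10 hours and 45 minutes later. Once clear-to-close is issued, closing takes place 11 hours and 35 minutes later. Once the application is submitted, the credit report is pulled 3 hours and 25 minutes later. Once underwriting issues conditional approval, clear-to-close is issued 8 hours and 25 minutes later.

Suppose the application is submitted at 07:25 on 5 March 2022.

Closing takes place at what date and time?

05:25 on 7 March 2022

The application is submitted: 07:25 Mar 5, 2022.
The credit report is pulled: 07:25 Mar 5, 2022 + 3h25m = 10:50 Mar 5, 2022.
The appraisal is ordered: 10:50 Mar 5, 2022 + 6h35m = 17:25 Mar 5, 2022.
The appraisal report arrives: 17:25 Mar 5, 2022 + 5h15m = 22:40 Mar 5, 2022.
Underwriting issues conditional approval: 22:40 Mar 5, 2022 + 10h45m = 09:25 Mar 6, 2022.
Clear-to-close is issued: 09:25 Mar 6, 2022 + 8h25m = 17:50 Mar 6, 2022.
Closing takes place: 17:50 Mar 6, 2022 + 11h35m = 05:25 Mar 7, 2022.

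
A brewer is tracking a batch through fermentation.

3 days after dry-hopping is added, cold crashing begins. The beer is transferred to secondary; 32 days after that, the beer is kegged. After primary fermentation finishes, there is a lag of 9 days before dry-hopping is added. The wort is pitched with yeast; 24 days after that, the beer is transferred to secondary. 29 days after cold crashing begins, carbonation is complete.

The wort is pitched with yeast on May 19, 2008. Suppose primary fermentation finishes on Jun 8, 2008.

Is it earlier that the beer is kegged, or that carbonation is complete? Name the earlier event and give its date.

The wort is pitched with yeast: May 19, 2008.
The beer is transferred to secondary: May 19, 2008 + 24 days = Jun 12, 2008.
The beer is kegged: Jun 12, 2008 + 32 days = Jul 14, 2008.
Primary fermentation finishes: Jun 8, 2008.
Dry-hopping is added: Jun 8, 2008 + 9 days = Jun 17, 2008.
Cold crashing begins: Jun 17, 2008 + 3 days = Jun 20, 2008.
Carbonation is complete: Jun 20, 2008 + 29 days = Jul 19, 2008.
Comparing: the beer is kegged on Jul 14, 2008 vs carbonation is complete on Jul 19, 2008. Earlier: the beer is kegged.

The beer is kegged — Jul 14, 2008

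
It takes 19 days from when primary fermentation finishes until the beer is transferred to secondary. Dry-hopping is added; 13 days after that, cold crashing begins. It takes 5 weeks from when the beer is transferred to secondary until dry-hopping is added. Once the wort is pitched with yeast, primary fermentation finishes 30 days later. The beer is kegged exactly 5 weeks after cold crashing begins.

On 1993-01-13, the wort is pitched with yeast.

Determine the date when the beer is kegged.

1993-05-25

The wort is pitched with yeast: Jan 13, 1993.
Primary fermentation finishes: Jan 13, 1993 + 30 days = Feb 12, 1993.
The beer is transferred to secondary: Feb 12, 1993 + 19 days = Mar 3, 1993.
Dry-hopping is added: Mar 3, 1993 + 5 weeks = Apr 7, 1993.
Cold crashing begins: Apr 7, 1993 + 13 days = Apr 20, 1993.
The beer is kegged: Apr 20, 1993 + 5 weeks = May 25, 1993.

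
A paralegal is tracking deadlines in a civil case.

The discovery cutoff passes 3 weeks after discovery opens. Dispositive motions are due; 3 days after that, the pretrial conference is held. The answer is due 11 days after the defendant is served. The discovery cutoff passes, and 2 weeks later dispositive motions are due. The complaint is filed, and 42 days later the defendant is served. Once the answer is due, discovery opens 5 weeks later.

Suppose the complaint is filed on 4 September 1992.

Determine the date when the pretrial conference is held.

The complaint is filed: Sep 4, 1992.
The defendant is served: Sep 4, 1992 + 42 days = Oct 16, 1992.
The answer is due: Oct 16, 1992 + 11 days = Oct 27, 1992.
Discovery opens: Oct 27, 1992 + 5 weeks = Dec 1, 1992.
The discovery cutoff passes: Dec 1, 1992 + 3 weeks = Dec 22, 1992.
Dispositive motions are due: Dec 22, 1992 + 2 weeks = Jan 5, 1993.
The pretrial conference is held: Jan 5, 1993 + 3 days = Jan 8, 1993.

8 January 1993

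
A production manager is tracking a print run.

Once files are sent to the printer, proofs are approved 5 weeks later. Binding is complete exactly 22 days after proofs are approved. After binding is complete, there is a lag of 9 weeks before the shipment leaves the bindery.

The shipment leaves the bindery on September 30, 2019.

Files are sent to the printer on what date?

June 2, 2019

The shipment leaves the bindery: Sep 30, 2019.
Binding is complete: Sep 30, 2019 − 9 weeks = Jul 29, 2019.
Proofs are approved: Jul 29, 2019 − 22 days = Jul 7, 2019.
Files are sent to the printer: Jul 7, 2019 − 5 weeks = Jun 2, 2019.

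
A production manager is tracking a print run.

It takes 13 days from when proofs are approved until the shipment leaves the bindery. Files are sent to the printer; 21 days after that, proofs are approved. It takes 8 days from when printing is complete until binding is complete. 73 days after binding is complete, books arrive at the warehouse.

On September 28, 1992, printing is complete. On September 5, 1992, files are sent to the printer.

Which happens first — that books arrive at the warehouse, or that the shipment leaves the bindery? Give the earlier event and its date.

Printing is complete: Sep 28, 1992.
Binding is complete: Sep 28, 1992 + 8 days = Oct 6, 1992.
Books arrive at the warehouse: Oct 6, 1992 + 73 days = Dec 18, 1992.
Files are sent to the printer: Sep 5, 1992.
Proofs are approved: Sep 5, 1992 + 21 days = Sep 26, 1992.
The shipment leaves the bindery: Sep 26, 1992 + 13 days = Oct 9, 1992.
Comparing: books arrive at the warehouse on Dec 18, 1992 vs the shipment leaves the bindery on Oct 9, 1992. Earlier: the shipment leaves the bindery.

The shipment leaves the bindery — October 9, 1992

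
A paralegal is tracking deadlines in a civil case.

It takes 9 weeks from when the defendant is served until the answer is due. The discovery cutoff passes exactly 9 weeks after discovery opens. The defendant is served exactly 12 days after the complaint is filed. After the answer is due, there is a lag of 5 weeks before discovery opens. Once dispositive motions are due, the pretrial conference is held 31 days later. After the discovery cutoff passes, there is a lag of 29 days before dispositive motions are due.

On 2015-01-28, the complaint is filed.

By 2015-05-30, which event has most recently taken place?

The complaint is filed: Jan 28, 2015.
The defendant is served: Jan 28, 2015 + 12 days = Feb 9, 2015.
The answer is due: Feb 9, 2015 + 9 weeks = Apr 13, 2015.
Discovery opens: Apr 13, 2015 + 5 weeks = May 18, 2015.
The discovery cutoff passes: May 18, 2015 + 9 weeks = Jul 20, 2015.
Dispositive motions are due: Jul 20, 2015 + 29 days = Aug 18, 2015.
The pretrial conference is held: Aug 18, 2015 + 31 days = Sep 18, 2015.
May 30, 2015 falls between when discovery opens (May 18, 2015) and when the discovery cutoff passes (Jul 20, 2015).

Discovery opens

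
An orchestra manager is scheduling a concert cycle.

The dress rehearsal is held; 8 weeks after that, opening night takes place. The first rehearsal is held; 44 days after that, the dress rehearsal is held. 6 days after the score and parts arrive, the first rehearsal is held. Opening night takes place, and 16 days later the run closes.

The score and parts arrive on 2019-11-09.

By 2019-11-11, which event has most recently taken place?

The score and parts arrive

The score and parts arrive: Nov 9, 2019.
The first rehearsal is held: Nov 9, 2019 + 6 days = Nov 15, 2019.
The dress rehearsal is held: Nov 15, 2019 + 44 days = Dec 29, 2019.
Opening night takes place: Dec 29, 2019 + 8 weeks = Feb 23, 2020.
The run closes: Feb 23, 2020 + 16 days = Mar 10, 2020.
Nov 11, 2019 falls between when the score and parts arrive (Nov 9, 2019) and when the first rehearsal is held (Nov 15, 2019).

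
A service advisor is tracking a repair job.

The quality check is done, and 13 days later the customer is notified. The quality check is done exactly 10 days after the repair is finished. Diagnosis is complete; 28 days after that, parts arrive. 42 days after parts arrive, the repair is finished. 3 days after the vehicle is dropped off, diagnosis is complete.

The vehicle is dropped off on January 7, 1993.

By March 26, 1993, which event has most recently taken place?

The vehicle is dropped off: Jan 7, 1993.
Diagnosis is complete: Jan 7, 1993 + 3 days = Jan 10, 1993.
Parts arrive: Jan 10, 1993 + 28 days = Feb 7, 1993.
The repair is finished: Feb 7, 1993 + 42 days = Mar 21, 1993.
The quality check is done: Mar 21, 1993 + 10 days = Mar 31, 1993.
The customer is notified: Mar 31, 1993 + 13 days = Apr 13, 1993.
Mar 26, 1993 falls between when the repair is finished (Mar 21, 1993) and when the quality check is done (Mar 31, 1993).

The repair is finished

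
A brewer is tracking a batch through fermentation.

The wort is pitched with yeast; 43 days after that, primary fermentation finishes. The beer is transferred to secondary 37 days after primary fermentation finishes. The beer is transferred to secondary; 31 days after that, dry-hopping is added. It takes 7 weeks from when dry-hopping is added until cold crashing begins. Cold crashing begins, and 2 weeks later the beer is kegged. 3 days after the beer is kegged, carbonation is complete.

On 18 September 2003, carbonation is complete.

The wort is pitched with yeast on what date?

Carbonation is complete: Sep 18, 2003.
The beer is kegged: Sep 18, 2003 − 3 days = Sep 15, 2003.
Cold crashing begins: Sep 15, 2003 − 2 weeks = Sep 1, 2003.
Dry-hopping is added: Sep 1, 2003 − 7 weeks = Jul 14, 2003.
The beer is transferred to secondary: Jul 14, 2003 − 31 days = Jun 13, 2003.
Primary fermentation finishes: Jun 13, 2003 − 37 days = May 7, 2003.
The wort is pitched with yeast: May 7, 2003 − 43 days = Mar 25, 2003.

25 March 2003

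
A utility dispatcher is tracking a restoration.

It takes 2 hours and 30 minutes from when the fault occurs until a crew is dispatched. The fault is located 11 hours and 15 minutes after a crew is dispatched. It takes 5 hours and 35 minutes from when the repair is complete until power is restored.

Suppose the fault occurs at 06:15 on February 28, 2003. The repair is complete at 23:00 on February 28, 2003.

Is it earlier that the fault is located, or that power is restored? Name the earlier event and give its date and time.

The fault occurs: 06:15 Feb 28, 2003.
A crew is dispatched: 06:15 Feb 28, 2003 + 2h30m = 08:45 Feb 28, 2003.
The fault is located: 08:45 Feb 28, 2003 + 11h15m = 20:00 Feb 28, 2003.
The repair is complete: 23:00 Feb 28, 2003.
Power is restored: 23:00 Feb 28, 2003 + 5h35m = 04:35 Mar 1, 2003.
Comparing: the fault is located at 20:00 Feb 28, 2003 vs power is restored at 04:35 Mar 1, 2003. Earlier: the fault is located.

The fault is located — 20:00 on February 28, 2003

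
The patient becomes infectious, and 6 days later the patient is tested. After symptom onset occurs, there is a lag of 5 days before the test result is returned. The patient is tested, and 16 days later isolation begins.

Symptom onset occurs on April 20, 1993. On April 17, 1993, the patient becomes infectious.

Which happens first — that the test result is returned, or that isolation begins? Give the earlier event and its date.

Symptom onset occurs: Apr 20, 1993.
The test result is returned: Apr 20, 1993 + 5 days = Apr 25, 1993.
The patient becomes infectious: Apr 17, 1993.
The patient is tested: Apr 17, 1993 + 6 days = Apr 23, 1993.
Isolation begins: Apr 23, 1993 + 16 days = May 9, 1993.
Comparing: the test result is returned on Apr 25, 1993 vs isolation begins on May 9, 1993. Earlier: the test result is returned.

The test result is returned — April 25, 1993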